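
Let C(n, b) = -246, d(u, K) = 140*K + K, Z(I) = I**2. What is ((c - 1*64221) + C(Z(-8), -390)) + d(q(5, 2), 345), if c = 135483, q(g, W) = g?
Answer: 119661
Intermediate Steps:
d(u, K) = 141*K
((c - 1*64221) + C(Z(-8), -390)) + d(q(5, 2), 345) = ((135483 - 1*64221) - 246) + 141*345 = ((135483 - 64221) - 246) + 48645 = (71262 - 246) + 48645 = 71016 + 48645 = 119661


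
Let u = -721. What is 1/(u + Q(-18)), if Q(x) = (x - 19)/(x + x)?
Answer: -36/25919 ≈ -0.0013889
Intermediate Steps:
Q(x) = (-19 + x)/(2*x) (Q(x) = (-19 + x)/((2*x)) = (-19 + x)*(1/(2*x)) = (-19 + x)/(2*x))
1/(u + Q(-18)) = 1/(-721 + (½)*(-19 - 18)/(-18)) = 1/(-721 + (½)*(-1/18)*(-37)) = 1/(-721 + 37/36) = 1/(-25919/36) = -36/25919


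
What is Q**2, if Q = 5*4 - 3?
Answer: 289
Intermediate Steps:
Q = 17 (Q = 20 - 3 = 17)
Q**2 = 17**2 = 289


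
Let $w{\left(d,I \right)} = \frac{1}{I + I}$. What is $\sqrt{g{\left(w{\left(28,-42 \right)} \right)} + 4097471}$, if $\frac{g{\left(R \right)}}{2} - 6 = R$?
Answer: $\frac{\sqrt{7227959970}}{42} \approx 2024.2$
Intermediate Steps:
$w{\left(d,I \right)} = \frac{1}{2 I}$
$g{\left(R \right)} = 12 + 2 R$
$\sqrt{g{\left(w{\left(28,-42 \right)} \right)} + 4097471} = \sqrt{\left(12 + 2 \frac{1}{2 \left(-42\right)}\right) + 4097471} = \sqrt{\left(12 + 2 \cdot \frac{1}{2} \left(- \frac{1}{42}\right)\right) + 4097471} = \sqrt{\left(12 + 2 \left(- \frac{1}{84}\right)\right) + 4097471} = \sqrt{\left(12 - \frac{1}{42}\right) + 4097471} = \sqrt{\frac{503}{42} + 4097471} = \sqrt{\frac{172094285}{42}} = \frac{\sqrt{7227959970}}{42}$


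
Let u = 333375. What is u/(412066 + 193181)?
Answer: 111125/201749 ≈ 0.55081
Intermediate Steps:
u/(412066 + 193181) = 333375/(412066 + 193181) = 333375/605247 = 333375*(1/605247) = 111125/201749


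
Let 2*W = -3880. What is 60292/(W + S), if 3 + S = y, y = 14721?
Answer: 30146/6389 ≈ 4.7184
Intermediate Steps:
W = -1940 (W = (1/2)*(-3880) = -1940)
S = 14718 (S = -3 + 14721 = 14718)
60292/(W + S) = 60292/(-1940 + 14718) = 60292/12778 = 60292*(1/12778) = 30146/6389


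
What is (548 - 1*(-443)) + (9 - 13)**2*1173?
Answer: 19759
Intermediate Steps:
(548 - 1*(-443)) + (9 - 13)**2*1173 = (548 + 443) + (-4)**2*1173 = 991 + 16*1173 = 991 + 18768 = 19759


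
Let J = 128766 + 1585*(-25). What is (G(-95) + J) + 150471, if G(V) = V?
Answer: 239517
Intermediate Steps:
J = 89141 (J = 128766 - 39625 = 89141)
(G(-95) + J) + 150471 = (-95 + 89141) + 150471 = 89046 + 150471 = 239517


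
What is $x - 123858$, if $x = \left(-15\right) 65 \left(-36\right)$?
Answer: $-88758$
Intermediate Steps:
$x = 35100$ ($x = \left(-975\right) \left(-36\right) = 35100$)
$x - 123858 = 35100 - 123858 = -88758$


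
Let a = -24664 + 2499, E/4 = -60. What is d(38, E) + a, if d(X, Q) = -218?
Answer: -22383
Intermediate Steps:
E = -240 (E = 4*(-60) = -240)
a = -22165
d(38, E) + a = -218 - 22165 = -22383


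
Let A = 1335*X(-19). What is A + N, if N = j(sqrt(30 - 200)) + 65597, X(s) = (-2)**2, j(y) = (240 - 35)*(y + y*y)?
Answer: 36087 + 205*I*sqrt(170) ≈ 36087.0 + 2672.9*I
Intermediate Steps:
j(y) = 205*y + 205*y**2 (j(y) = 205*(y + y**2) = 205*y + 205*y**2)
X(s) = 4
N = 65597 + 205*I*sqrt(170)*(1 + I*sqrt(170)) (N = 205*sqrt(30 - 200)*(1 + sqrt(30 - 200)) + 65597 = 205*sqrt(-170)*(1 + sqrt(-170)) + 65597 = 205*(I*sqrt(170))*(1 + I*sqrt(170)) + 65597 = 205*I*sqrt(170)*(1 + I*sqrt(170)) + 65597 = 65597 + 205*I*sqrt(170)*(1 + I*sqrt(170)) ≈ 30747.0 + 2672.9*I)
A = 5340 (A = 1335*4 = 5340)
A + N = 5340 + (30747 + 205*I*sqrt(170)) = 36087 + 205*I*sqrt(170)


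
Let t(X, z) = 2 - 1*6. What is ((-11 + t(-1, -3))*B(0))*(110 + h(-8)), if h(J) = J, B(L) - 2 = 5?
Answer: -10710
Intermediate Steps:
B(L) = 7 (B(L) = 2 + 5 = 7)
t(X, z) = -4 (t(X, z) = 2 - 6 = -4)
((-11 + t(-1, -3))*B(0))*(110 + h(-8)) = ((-11 - 4)*7)*(110 - 8) = -15*7*102 = -105*102 = -10710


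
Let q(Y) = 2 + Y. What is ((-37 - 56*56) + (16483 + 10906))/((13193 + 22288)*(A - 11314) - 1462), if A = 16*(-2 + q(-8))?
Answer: -3027/50746883 ≈ -5.9649e-5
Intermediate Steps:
A = -128 (A = 16*(-2 + (2 - 8)) = 16*(-2 - 6) = 16*(-8) = -128)
((-37 - 56*56) + (16483 + 10906))/((13193 + 22288)*(A - 11314) - 1462) = ((-37 - 56*56) + (16483 + 10906))/((13193 + 22288)*(-128 - 11314) - 1462) = ((-37 - 3136) + 27389)/(35481*(-11442) - 1462) = (-3173 + 27389)/(-405973602 - 1462) = 24216/(-405975064) = 24216*(-1/405975064) = -3027/50746883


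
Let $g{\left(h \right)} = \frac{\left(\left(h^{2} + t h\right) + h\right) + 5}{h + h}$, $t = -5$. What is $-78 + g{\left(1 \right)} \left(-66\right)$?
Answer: $-144$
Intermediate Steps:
$g{\left(h \right)} = \frac{5 + h^{2} - 4 h}{2 h}$ ($g{\left(h \right)} = \frac{\left(\left(h^{2} - 5 h\right) + h\right) + 5}{h + h} = \frac{\left(h^{2} - 4 h\right) + 5}{2 h} = \left(5 + h^{2} - 4 h\right) \frac{1}{2 h} = \frac{5 + h^{2} - 4 h}{2 h}$)
$-78 + g{\left(1 \right)} \left(-66\right) = -78 + \frac{5 + 1 \left(-4 + 1\right)}{2 \cdot 1} \left(-66\right) = -78 + \frac{1}{2} \cdot 1 \left(5 + 1 \left(-3\right)\right) \left(-66\right) = -78 + \frac{1}{2} \cdot 1 \left(5 - 3\right) \left(-66\right) = -78 + \frac{1}{2} \cdot 1 \cdot 2 \left(-66\right) = -78 + 1 \left(-66\right) = -78 - 66 = -144$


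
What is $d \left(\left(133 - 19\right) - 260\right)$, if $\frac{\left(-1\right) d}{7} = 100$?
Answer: $102200$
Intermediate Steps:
$d = -700$ ($d = \left(-7\right) 100 = -700$)
$d \left(\left(133 - 19\right) - 260\right) = - 700 \left(\left(133 - 19\right) - 260\right) = - 700 \left(114 - 260\right) = \left(-700\right) \left(-146\right) = 102200$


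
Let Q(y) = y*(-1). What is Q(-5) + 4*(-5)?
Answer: -15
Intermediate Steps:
Q(y) = -y
Q(-5) + 4*(-5) = -1*(-5) + 4*(-5) = 5 - 20 = -15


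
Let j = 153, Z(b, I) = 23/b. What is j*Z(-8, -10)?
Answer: -3519/8 ≈ -439.88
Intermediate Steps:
j*Z(-8, -10) = 153*(23/(-8)) = 153*(23*(-⅛)) = 153*(-23/8) = -3519/8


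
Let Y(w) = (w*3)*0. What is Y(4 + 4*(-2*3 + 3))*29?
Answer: 0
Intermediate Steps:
Y(w) = 0 (Y(w) = (3*w)*0 = 0)
Y(4 + 4*(-2*3 + 3))*29 = 0*29 = 0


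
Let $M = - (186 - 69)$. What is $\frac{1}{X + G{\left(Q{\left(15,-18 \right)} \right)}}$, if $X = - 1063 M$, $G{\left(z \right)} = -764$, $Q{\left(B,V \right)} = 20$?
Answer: $\frac{1}{123607} \approx 8.0902 \cdot 10^{-6}$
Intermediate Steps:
$M = -117$ ($M = \left(-1\right) 117 = -117$)
$X = 124371$ ($X = \left(-1063\right) \left(-117\right) = 124371$)
$\frac{1}{X + G{\left(Q{\left(15,-18 \right)} \right)}} = \frac{1}{124371 - 764} = \frac{1}{123607}$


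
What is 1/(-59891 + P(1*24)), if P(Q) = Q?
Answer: -1/59867 ≈ -1.6704e-5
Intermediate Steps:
1/(-59891 + P(1*24)) = 1/(-59891 + 1*24) = 1/(-59891 + 24) = 1/(-59867) = -1/59867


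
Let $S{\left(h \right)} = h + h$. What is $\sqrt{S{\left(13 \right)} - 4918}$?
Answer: $2 i \sqrt{1223} \approx 69.943 i$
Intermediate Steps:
$S{\left(h \right)} = 2 h$
$\sqrt{S{\left(13 \right)} - 4918} = \sqrt{2 \cdot 13 - 4918} = \sqrt{26 - 4918} = \sqrt{-4892} = 2 i \sqrt{1223}$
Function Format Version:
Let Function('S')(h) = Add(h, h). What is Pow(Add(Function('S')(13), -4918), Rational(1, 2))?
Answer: Mul(2, I, Pow(1223, Rational(1, 2))) ≈ Mul(69.943, I)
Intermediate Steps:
Function('S')(h) = Mul(2, h)
Pow(Add(Function('S')(13), -4918), Rational(1, 2)) = Pow(Add(Mul(2, 13), -4918), Rational(1, 2)) = Pow(Add(26, -4918), Rational(1, 2)) = Pow(-4892, Rational(1, 2)) = Mul(2, I, Pow(1223, Rational(1, 2)))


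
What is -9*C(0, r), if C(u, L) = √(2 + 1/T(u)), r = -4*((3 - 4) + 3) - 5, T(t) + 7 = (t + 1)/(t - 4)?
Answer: -27*√174/29 ≈ -12.281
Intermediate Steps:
T(t) = -7 + (1 + t)/(-4 + t) (T(t) = -7 + (t + 1)/(t - 4) = -7 + (1 + t)/(-4 + t))
r = -13 (r = -4*(-1 + 3) - 5 = -4*2 - 5 = -8 - 5 = -13)
C(u, L) = √(2 + (-4 + u)/(29 - 6*u)) (C(u, L) = √(2 + 1/((29 - 6*u)/(-4 + u))) = √(2 + (-4 + u)/(29 - 6*u)))
-9*C(0, r) = -9*3*√6*√(-1/(-29 + 6*0)) = -9*3*√6*√(-1/(-29 + 0)) = -9*3*√6*√(-1/(-29)) = -9*3*√174/29 = -27*√174/29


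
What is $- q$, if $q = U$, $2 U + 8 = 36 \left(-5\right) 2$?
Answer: $184$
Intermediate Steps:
$U = -184$ ($U = -4 + \frac{36 \left(-5\right) 2}{2} = -4 + \frac{\left(-180\right) 2}{2} = -4 + \frac{1}{2} \left(-360\right) = -4 - 180 = -184$)
$q = -184$
$- q = \left(-1\right) \left(-184\right) = 184$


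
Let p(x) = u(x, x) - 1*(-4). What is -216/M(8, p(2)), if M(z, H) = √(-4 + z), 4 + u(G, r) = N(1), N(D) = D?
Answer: -108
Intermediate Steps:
u(G, r) = -3 (u(G, r) = -4 + 1 = -3)
p(x) = 1 (p(x) = -3 - 1*(-4) = -3 + 4 = 1)
-216/M(8, p(2)) = -216/√(-4 + 8) = -216/(√4) = -216/2 = -216*½ = -108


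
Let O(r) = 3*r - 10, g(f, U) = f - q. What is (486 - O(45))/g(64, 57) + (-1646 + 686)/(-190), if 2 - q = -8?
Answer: 12043/1026 ≈ 11.738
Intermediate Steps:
q = 10 (q = 2 - 1*(-8) = 2 + 8 = 10)
g(f, U) = -10 + f (g(f, U) = f - 1*10 = f - 10 = -10 + f)
O(r) = -10 + 3*r
(486 - O(45))/g(64, 57) + (-1646 + 686)/(-190) = (486 - (-10 + 3*45))/(-10 + 64) + (-1646 + 686)/(-190) = (486 - (-10 + 135))/54 - 960*(-1/190) = (486 - 1*125)*(1/54) + 96/19 = (486 - 125)*(1/54) + 96/19 = 361*(1/54) + 96/19 = 361/54 + 96/19 = 12043/1026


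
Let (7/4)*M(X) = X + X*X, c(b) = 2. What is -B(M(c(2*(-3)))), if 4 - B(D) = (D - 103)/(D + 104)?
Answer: -3705/752 ≈ -4.9269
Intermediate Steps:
M(X) = 4*X/7 + 4*X**2/7 (M(X) = 4*(X + X*X)/7 = 4*(X + X**2)/7 = 4*X/7 + 4*X**2/7)
B(D) = 4 - (-103 + D)/(104 + D) (B(D) = 4 - (D - 103)/(D + 104) = 4 - (-103 + D)/(104 + D))
-B(M(c(2*(-3)))) = -3*(173 + (4/7)*2*(1 + 2))/(104 + (4/7)*2*(1 + 2)) = -3*(173 + (4/7)*2*3)/(104 + (4/7)*2*3) = -3*(173 + 24/7)/(104 + 24/7) = -3*1235/(752/7*7) = -3*7*1235/(752*7) = -1*3705/752 = -3705/752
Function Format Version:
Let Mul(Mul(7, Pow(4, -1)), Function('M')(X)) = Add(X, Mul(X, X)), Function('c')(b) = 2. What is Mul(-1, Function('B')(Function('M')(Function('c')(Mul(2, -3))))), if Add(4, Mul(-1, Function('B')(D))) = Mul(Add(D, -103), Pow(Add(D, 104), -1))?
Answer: Rational(-3705, 752) ≈ -4.9269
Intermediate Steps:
Function('M')(X) = Add(Mul(Rational(4, 7), X), Mul(Rational(4, 7), Pow(X, 2))) (Function('M')(X) = Mul(Rational(4, 7), Add(X, Mul(X, X))) = Mul(Rational(4, 7), Add(X, Pow(X, 2))) = Add(Mul(Rational(4, 7), X), Mul(Rational(4, 7), Pow(X, 2))))
Function('B')(D) = Add(4, Mul(-1, Pow(Add(104, D), -1), Add(-103, D))) (Function('B')(D) = Add(4, Mul(-1, Mul(Add(D, -103), Pow(Add(D, 104), -1)))) = Add(4, Mul(-1, Mul(Add(-103, D), Pow(Add(104, D), -1)))) = Add(4, Mul(-1, Mul(Pow(Add(104, D), -1), Add(-103, D)))) = Add(4, Mul(-1, Pow(Add(104, D), -1), Add(-103, D))))
Mul(-1, Function('B')(Function('M')(Function('c')(Mul(2, -3))))) = Mul(-1, Mul(3, Pow(Add(104, Mul(Rational(4, 7), 2, Add(1, 2))), -1), Add(173, Mul(Rational(4, 7), 2, Add(1, 2))))) = Mul(-1, Mul(3, Pow(Add(104, Mul(Rational(4, 7), 2, 3)), -1), Add(173, Mul(Rational(4, 7), 2, 3)))) = Mul(-1, Mul(3, Pow(Add(104, Rational(24, 7)), -1), Add(173, Rational(24, 7)))) = Mul(-1, Mul(3, Pow(Rational(752, 7), -1), Rational(1235, 7))) = Mul(-1, Mul(3, Rational(7, 752), Rational(1235, 7))) = Mul(-1, Rational(3705, 752)) = Rational(-3705, 752)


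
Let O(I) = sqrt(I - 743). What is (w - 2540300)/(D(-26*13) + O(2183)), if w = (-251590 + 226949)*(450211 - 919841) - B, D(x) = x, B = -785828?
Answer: -977698661251/28201 - 34711195074*sqrt(10)/28201 ≈ -3.8561e+7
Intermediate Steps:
O(I) = sqrt(-743 + I)
w = 11572938658 (w = (-251590 + 226949)*(450211 - 919841) - 1*(-785828) = -24641*(-469630) + 785828 = 11572152830 + 785828 = 11572938658)
(w - 2540300)/(D(-26*13) + O(2183)) = (11572938658 - 2540300)/(-26*13 + sqrt(-743 + 2183)) = 11570398358/(-338 + sqrt(1440)) = 11570398358/(-338 + 12*sqrt(10))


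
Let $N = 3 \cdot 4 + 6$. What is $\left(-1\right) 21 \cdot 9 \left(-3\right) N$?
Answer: $10206$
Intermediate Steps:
$N = 18$ ($N = 12 + 6 = 18$)
$\left(-1\right) 21 \cdot 9 \left(-3\right) N = \left(-1\right) 21 \cdot 9 \left(-3\right) 18 = \left(-21\right) \left(-27\right) 18 = 567 \cdot 18 = 10206$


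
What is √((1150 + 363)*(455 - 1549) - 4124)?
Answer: I*√1659346 ≈ 1288.2*I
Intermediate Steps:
√((1150 + 363)*(455 - 1549) - 4124) = √(1513*(-1094) - 4124) = √(-1655222 - 4124) = √(-1659346) = I*√1659346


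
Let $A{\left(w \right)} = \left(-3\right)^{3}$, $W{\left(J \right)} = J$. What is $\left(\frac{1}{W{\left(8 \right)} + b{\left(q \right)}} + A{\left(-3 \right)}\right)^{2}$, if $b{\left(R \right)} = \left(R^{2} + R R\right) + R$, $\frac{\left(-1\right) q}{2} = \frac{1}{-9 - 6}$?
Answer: $\frac{2440458801}{3378244} \approx 722.4$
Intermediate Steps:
$q = \frac{2}{15}$ ($q = - \frac{2}{-9 - 6} = - \frac{2}{-15} = \left(-2\right) \left(- \frac{1}{15}\right) = \frac{2}{15} \approx 0.13333$)
$b{\left(R \right)} = R + 2 R^{2}$ ($b{\left(R \right)} = \left(R^{2} + R^{2}\right) + R = 2 R^{2} + R = R + 2 R^{2}$)
$A{\left(w \right)} = -27$
$\left(\frac{1}{W{\left(8 \right)} + b{\left(q \right)}} + A{\left(-3 \right)}\right)^{2} = \left(\frac{1}{8 + \frac{2 \left(1 + 2 \cdot \frac{2}{15}\right)}{15}} - 27\right)^{2} = \left(\frac{1}{8 + \frac{2 \left(1 + \frac{4}{15}\right)}{15}} - 27\right)^{2} = \left(\frac{1}{8 + \frac{2}{15} \cdot \frac{19}{15}} - 27\right)^{2} = \left(\frac{1}{8 + \frac{38}{225}} - 27\right)^{2} = \left(\frac{1}{\frac{1838}{225}} - 27\right)^{2} = \left(\frac{225}{1838} - 27\right)^{2} = \left(- \frac{49401}{1838}\right)^{2} = \frac{2440458801}{3378244}$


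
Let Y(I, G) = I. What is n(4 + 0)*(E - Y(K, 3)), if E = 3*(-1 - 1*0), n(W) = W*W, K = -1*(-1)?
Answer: -64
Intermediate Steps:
K = 1
n(W) = W**2
E = -3 (E = 3*(-1 + 0) = 3*(-1) = -3)
n(4 + 0)*(E - Y(K, 3)) = (4 + 0)**2*(-3 - 1*1) = 4**2*(-3 - 1) = 16*(-4) = -64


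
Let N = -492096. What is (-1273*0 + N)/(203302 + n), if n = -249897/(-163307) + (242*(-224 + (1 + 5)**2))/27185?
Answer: -2184660583216320/902558754259763 ≈ -2.4205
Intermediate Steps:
n = -636365327/4439500795 (n = -249897*(-1/163307) + (242*(-224 + 6**2))*(1/27185) = 249897/163307 + (242*(-224 + 36))*(1/27185) = 249897/163307 + (242*(-188))*(1/27185) = 249897/163307 - 45496*1/27185 = 249897/163307 - 45496/27185 = -636365327/4439500795 ≈ -0.14334)
(-1273*0 + N)/(203302 + n) = (-1273*0 - 492096)/(203302 - 636365327/4439500795) = (0 - 492096)/(902558754259763/4439500795) = -492096*4439500795/902558754259763 = -2184660583216320/902558754259763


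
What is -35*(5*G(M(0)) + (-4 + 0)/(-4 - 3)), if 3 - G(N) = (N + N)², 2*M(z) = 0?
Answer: -545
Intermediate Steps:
M(z) = 0 (M(z) = (½)*0 = 0)
G(N) = 3 - 4*N² (G(N) = 3 - (N + N)² = 3 - (2*N)² = 3 - 4*N²)
-35*(5*G(M(0)) + (-4 + 0)/(-4 - 3)) = -35*(5*(3 - 4*0²) + (-4 + 0)/(-4 - 3)) = -35*(5*(3 - 4*0) - 4/(-7)) = -35*(5*(3 + 0) - 4*(-⅐)) = -35*(5*3 + 4/7) = -35*(15 + 4/7) = -35*109/7 = -545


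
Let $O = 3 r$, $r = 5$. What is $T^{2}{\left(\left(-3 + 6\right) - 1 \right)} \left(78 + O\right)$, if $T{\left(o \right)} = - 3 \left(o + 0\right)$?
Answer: $3348$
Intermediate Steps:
$T{\left(o \right)} = - 3 o$
$O = 15$ ($O = 3 \cdot 5 = 15$)
$T^{2}{\left(\left(-3 + 6\right) - 1 \right)} \left(78 + O\right) = \left(- 3 \left(\left(-3 + 6\right) - 1\right)\right)^{2} \left(78 + 15\right) = \left(- 3 \left(3 - 1\right)\right)^{2} \cdot 93 = \left(\left(-3\right) 2\right)^{2} \cdot 93 = \left(-6\right)^{2} \cdot 93 = 36 \cdot 93 = 3348$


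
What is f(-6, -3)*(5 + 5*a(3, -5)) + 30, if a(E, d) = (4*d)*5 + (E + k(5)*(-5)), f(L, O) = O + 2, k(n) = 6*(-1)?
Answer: 360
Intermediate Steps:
k(n) = -6
f(L, O) = 2 + O
a(E, d) = 30 + E + 20*d (a(E, d) = (4*d)*5 + (E - 6*(-5)) = 20*d + (E + 30) = 20*d + (30 + E) = 30 + E + 20*d)
f(-6, -3)*(5 + 5*a(3, -5)) + 30 = (2 - 3)*(5 + 5*(30 + 3 + 20*(-5))) + 30 = -(5 + 5*(30 + 3 - 100)) + 30 = -(5 + 5*(-67)) + 30 = -(5 - 335) + 30 = -1*(-330) + 30 = 330 + 30 = 360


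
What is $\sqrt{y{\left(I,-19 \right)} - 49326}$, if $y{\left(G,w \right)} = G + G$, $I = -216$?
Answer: $i \sqrt{49758} \approx 223.06 i$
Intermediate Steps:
$y{\left(G,w \right)} = 2 G$
$\sqrt{y{\left(I,-19 \right)} - 49326} = \sqrt{2 \left(-216\right) - 49326} = \sqrt{-432 - 49326} = \sqrt{-49758} = i \sqrt{49758}$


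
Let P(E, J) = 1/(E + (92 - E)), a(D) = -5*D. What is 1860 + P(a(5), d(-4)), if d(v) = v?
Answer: 171121/92 ≈ 1860.0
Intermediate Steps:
P(E, J) = 1/92
1860 + P(a(5), d(-4)) = 1860 + 1/92 = 171121/92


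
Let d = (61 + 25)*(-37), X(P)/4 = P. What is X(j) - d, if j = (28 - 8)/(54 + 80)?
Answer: 213234/67 ≈ 3182.6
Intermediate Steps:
j = 10/67 (j = 20/134 = 20*(1/134) = 10/67 ≈ 0.14925)
X(P) = 4*P
d = -3182 (d = 86*(-37) = -3182)
X(j) - d = 4*(10/67) - 1*(-3182) = 40/67 + 3182 = 213234/67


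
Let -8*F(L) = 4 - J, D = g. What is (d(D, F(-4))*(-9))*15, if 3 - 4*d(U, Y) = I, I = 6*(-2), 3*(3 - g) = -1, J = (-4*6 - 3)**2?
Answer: -2025/4 ≈ -506.25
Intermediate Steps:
J = 729 (J = (-24 - 3)**2 = (-27)**2 = 729)
g = 10/3 (g = 3 - 1/3*(-1) = 3 + 1/3 = 10/3 ≈ 3.3333)
D = 10/3 ≈ 3.3333
F(L) = 725/8 (F(L) = -(4 - 1*729)/8 = -(4 - 729)/8 = -1/8*(-725) = 725/8)
I = -12
d(U, Y) = 15/4 (d(U, Y) = 3/4 - 1/4*(-12) = 3/4 + 3 = 15/4)
(d(D, F(-4))*(-9))*15 = ((15/4)*(-9))*15 = -135/4*15 = -2025/4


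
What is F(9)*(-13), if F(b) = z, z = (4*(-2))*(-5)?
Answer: -520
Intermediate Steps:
z = 40 (z = -8*(-5) = 40)
F(b) = 40
F(9)*(-13) = 40*(-13) = -520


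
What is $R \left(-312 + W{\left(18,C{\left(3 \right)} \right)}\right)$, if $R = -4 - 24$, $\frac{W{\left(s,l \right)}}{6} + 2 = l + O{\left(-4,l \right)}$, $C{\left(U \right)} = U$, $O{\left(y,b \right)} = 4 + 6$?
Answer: $6888$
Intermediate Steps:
$O{\left(y,b \right)} = 10$
$W{\left(s,l \right)} = 48 + 6 l$ ($W{\left(s,l \right)} = -12 + 6 \left(l + 10\right) = -12 + 6 \left(10 + l\right) = -12 + \left(60 + 6 l\right) = 48 + 6 l$)
$R = -28$ ($R = -4 - 24 = -28$)
$R \left(-312 + W{\left(18,C{\left(3 \right)} \right)}\right) = - 28 \left(-312 + \left(48 + 6 \cdot 3\right)\right) = - 28 \left(-312 + \left(48 + 18\right)\right) = - 28 \left(-312 + 66\right) = \left(-28\right) \left(-246\right) = 6888$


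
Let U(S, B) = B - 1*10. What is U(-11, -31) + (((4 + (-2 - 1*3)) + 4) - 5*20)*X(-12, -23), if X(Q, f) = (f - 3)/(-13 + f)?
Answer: -1999/18 ≈ -111.06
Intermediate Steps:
U(S, B) = -10 + B (U(S, B) = B - 10 = -10 + B)
X(Q, f) = (-3 + f)/(-13 + f)
U(-11, -31) + (((4 + (-2 - 1*3)) + 4) - 5*20)*X(-12, -23) = (-10 - 31) + (((4 + (-2 - 1*3)) + 4) - 5*20)*((-3 - 23)/(-13 - 23)) = -41 + (((4 + (-2 - 3)) + 4) - 100)*(-26/(-36)) = -41 + (((4 - 5) + 4) - 100)*(-1/36*(-26)) = -41 + ((-1 + 4) - 100)*(13/18) = -41 + (3 - 100)*(13/18) = -41 - 97*13/18 = -41 - 1261/18 = -1999/18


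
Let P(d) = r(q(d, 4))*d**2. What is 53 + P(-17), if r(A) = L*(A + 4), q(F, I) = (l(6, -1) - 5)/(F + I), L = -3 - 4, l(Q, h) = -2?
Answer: -118668/13 ≈ -9128.3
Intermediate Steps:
L = -7
q(F, I) = -7/(F + I) (q(F, I) = (-2 - 5)/(F + I) = -7/(F + I))
r(A) = -28 - 7*A (r(A) = -7*(A + 4) = -7*(4 + A) = -28 - 7*A)
P(d) = d**2*(-28 + 49/(4 + d)) (P(d) = (-28 - (-49)/(d + 4))*d**2 = (-28 - (-49)/(4 + d))*d**2 = (-28 + 49/(4 + d))*d**2 = d**2*(-28 + 49/(4 + d)))
53 + P(-17) = 53 + (-17)**2*(-63 - 28*(-17))/(4 - 17) = 53 + 289*(-63 + 476)/(-13) = 53 + 289*(-1/13)*413 = 53 - 119357/13 = -118668/13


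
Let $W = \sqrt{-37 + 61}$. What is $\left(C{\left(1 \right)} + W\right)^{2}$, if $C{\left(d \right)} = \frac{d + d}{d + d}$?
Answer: $25 + 4 \sqrt{6} \approx 34.798$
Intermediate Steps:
$C{\left(d \right)} = 1$ ($C{\left(d \right)} = \frac{2 d}{2 d} = 2 d \frac{1}{2 d} = 1$)
$W = 2 \sqrt{6}$ ($W = \sqrt{24} = 2 \sqrt{6} \approx 4.899$)
$\left(C{\left(1 \right)} + W\right)^{2} = \left(1 + 2 \sqrt{6}\right)^{2}$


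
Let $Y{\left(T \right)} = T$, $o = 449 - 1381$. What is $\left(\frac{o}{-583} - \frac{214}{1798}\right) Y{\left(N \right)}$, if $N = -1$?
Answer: $- \frac{775487}{524117} \approx -1.4796$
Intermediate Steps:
$o = -932$
$\left(\frac{o}{-583} - \frac{214}{1798}\right) Y{\left(N \right)} = \left(- \frac{932}{-583} - \frac{214}{1798}\right) \left(-1\right) = \left(\left(-932\right) \left(- \frac{1}{583}\right) - \frac{107}{899}\right) \left(-1\right) = \left(\frac{932}{583} - \frac{107}{899}\right) \left(-1\right) = \frac{775487}{524117} \left(-1\right) = - \frac{775487}{524117}$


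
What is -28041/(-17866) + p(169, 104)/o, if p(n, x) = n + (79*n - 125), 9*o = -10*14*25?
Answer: -205569213/6253100 ≈ -32.875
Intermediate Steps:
o = -3500/9 (o = (-10*14*25)/9 = (-140*25)/9 = (⅑)*(-3500) = -3500/9 ≈ -388.89)
p(n, x) = -125 + 80*n (p(n, x) = n + (-125 + 79*n) = -125 + 80*n)
-28041/(-17866) + p(169, 104)/o = -28041/(-17866) + (-125 + 80*169)/(-3500/9) = -28041*(-1/17866) + (-125 + 13520)*(-9/3500) = 28041/17866 + 13395*(-9/3500) = 28041/17866 - 24111/700 = -205569213/6253100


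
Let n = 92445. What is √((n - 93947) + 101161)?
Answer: √99659 ≈ 315.69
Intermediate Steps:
√((n - 93947) + 101161) = √((92445 - 93947) + 101161) = √(-1502 + 101161) = √99659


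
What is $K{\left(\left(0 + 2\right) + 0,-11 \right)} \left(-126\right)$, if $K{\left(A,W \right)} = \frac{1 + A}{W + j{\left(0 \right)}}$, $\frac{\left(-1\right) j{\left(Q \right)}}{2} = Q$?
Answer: $\frac{378}{11} \approx 34.364$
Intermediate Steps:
$j{\left(Q \right)} = - 2 Q$
$K{\left(A,W \right)} = \frac{1 + A}{W}$ ($K{\left(A,W \right)} = \frac{1 + A}{W - 0} = \frac{1 + A}{W + 0} = \frac{1 + A}{W}$)
$K{\left(\left(0 + 2\right) + 0,-11 \right)} \left(-126\right) = \frac{1 + \left(\left(0 + 2\right) + 0\right)}{-11} \left(-126\right) = - \frac{1 + \left(2 + 0\right)}{11} \left(-126\right) = - \frac{1 + 2}{11} \left(-126\right) = \left(- \frac{1}{11}\right) 3 \left(-126\right) = \left(- \frac{3}{11}\right) \left(-126\right) = \frac{378}{11}$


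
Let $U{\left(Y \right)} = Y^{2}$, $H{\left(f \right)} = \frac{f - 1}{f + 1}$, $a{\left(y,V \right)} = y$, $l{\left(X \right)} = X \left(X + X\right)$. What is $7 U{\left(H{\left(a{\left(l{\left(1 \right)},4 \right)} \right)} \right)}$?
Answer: $\frac{7}{9} \approx 0.77778$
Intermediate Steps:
$l{\left(X \right)} = 2 X^{2}$ ($l{\left(X \right)} = X 2 X = 2 X^{2}$)
$H{\left(f \right)} = \frac{-1 + f}{1 + f}$
$7 U{\left(H{\left(a{\left(l{\left(1 \right)},4 \right)} \right)} \right)} = 7 \left(\frac{-1 + 2 \cdot 1^{2}}{1 + 2 \cdot 1^{2}}\right)^{2} = 7 \left(\frac{-1 + 2 \cdot 1}{1 + 2 \cdot 1}\right)^{2} = 7 \left(\frac{-1 + 2}{1 + 2}\right)^{2} = 7 \left(\frac{1}{3} \cdot 1\right)^{2} = \frac{7}{9}$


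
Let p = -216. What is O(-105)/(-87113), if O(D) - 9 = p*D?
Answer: -22689/87113 ≈ -0.26045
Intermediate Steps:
O(D) = 9 - 216*D
O(-105)/(-87113) = (9 - 216*(-105))/(-87113) = (9 + 22680)*(-1/87113) = 22689*(-1/87113) = -22689/87113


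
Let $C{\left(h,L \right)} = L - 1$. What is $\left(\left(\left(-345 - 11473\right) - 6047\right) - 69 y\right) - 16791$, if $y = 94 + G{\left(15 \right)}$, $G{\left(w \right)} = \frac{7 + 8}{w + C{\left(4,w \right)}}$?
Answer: $- \frac{1194153}{29} \approx -41178.0$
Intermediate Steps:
$C{\left(h,L \right)} = -1 + L$
$G{\left(w \right)} = \frac{15}{-1 + 2 w}$ ($G{\left(w \right)} = \frac{7 + 8}{w + \left(-1 + w\right)} = \frac{15}{-1 + 2 w}$)
$y = \frac{2741}{29}$ ($y = 94 + \frac{15}{-1 + 2 \cdot 15} = 94 + \frac{15}{-1 + 30} = 94 + \frac{15}{29} = \frac{2741}{29} \approx 94.517$)
$\left(\left(\left(-345 - 11473\right) - 6047\right) - 69 y\right) - 16791 = \left(\left(\left(-345 - 11473\right) - 6047\right) - \frac{189129}{29}\right) - 16791 = \left(\left(-11818 - 6047\right) - \frac{189129}{29}\right) - 16791 = \left(-17865 - \frac{189129}{29}\right) - 16791 = - \frac{707214}{29} - 16791 = - \frac{1194153}{29}$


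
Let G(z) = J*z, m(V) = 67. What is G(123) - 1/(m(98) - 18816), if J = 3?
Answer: 6918382/18749 ≈ 369.00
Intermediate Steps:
G(z) = 3*z
G(123) - 1/(m(98) - 18816) = 3*123 - 1/(67 - 18816) = 369 - 1/(-18749) = 369 - 1*(-1/18749) = 369 + 1/18749 = 6918382/18749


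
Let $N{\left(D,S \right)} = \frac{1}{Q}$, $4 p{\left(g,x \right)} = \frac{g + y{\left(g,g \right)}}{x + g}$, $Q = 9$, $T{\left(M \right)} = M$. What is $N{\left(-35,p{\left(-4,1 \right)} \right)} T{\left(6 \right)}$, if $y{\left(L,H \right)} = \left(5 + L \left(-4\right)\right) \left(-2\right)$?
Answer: $\frac{2}{3} \approx 0.66667$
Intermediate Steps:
$y{\left(L,H \right)} = -10 + 8 L$ ($y{\left(L,H \right)} = \left(5 - 4 L\right) \left(-2\right) = -10 + 8 L$)
$p{\left(g,x \right)} = \frac{-10 + 9 g}{4 \left(g + x\right)}$ ($p{\left(g,x \right)} = \frac{\left(g + \left(-10 + 8 g\right)\right) \frac{1}{x + g}}{4} = \frac{\left(-10 + 9 g\right) \frac{1}{g + x}}{4} = \frac{\frac{1}{g + x} \left(-10 + 9 g\right)}{4} = \frac{-10 + 9 g}{4 \left(g + x\right)}$)
$N{\left(D,S \right)} = \frac{1}{9}$
$N{\left(-35,p{\left(-4,1 \right)} \right)} T{\left(6 \right)} = \frac{1}{9} \cdot 6 = \frac{2}{3}$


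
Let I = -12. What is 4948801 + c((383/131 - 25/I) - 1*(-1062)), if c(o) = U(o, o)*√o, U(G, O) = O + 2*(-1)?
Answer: 4948801 + 1674191*√659192655/1235592 ≈ 4.9836e+6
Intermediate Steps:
U(G, O) = -2 + O (U(G, O) = O - 2 = -2 + O)
c(o) = √o*(-2 + o) (c(o) = (-2 + o)*√o = √o*(-2 + o))
4948801 + c((383/131 - 25/I) - 1*(-1062)) = 4948801 + √((383/131 - 25/(-12)) - 1*(-1062))*(-2 + ((383/131 - 25/(-12)) - 1*(-1062))) = 4948801 + √((383*(1/131) - 25*(-1/12)) + 1062)*(-2 + ((383*(1/131) - 25*(-1/12)) + 1062)) = 4948801 + √((383/131 + 25/12) + 1062)*(-2 + ((383/131 + 25/12) + 1062)) = 4948801 + √(7871/1572 + 1062)*(-2 + (7871/1572 + 1062)) = 4948801 + √(1677335/1572)*(-2 + 1677335/1572) = 4948801 + (√659192655/786)*(1674191/1572) = 4948801 + 1674191*√659192655/1235592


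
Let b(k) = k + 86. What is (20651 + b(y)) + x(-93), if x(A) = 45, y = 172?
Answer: 20954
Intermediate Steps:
b(k) = 86 + k
(20651 + b(y)) + x(-93) = (20651 + (86 + 172)) + 45 = (20651 + 258) + 45 = 20909 + 45 = 20954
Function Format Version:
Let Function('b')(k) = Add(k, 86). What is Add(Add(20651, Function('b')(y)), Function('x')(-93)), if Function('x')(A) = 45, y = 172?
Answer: 20954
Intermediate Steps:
Function('b')(k) = Add(86, k)
Add(Add(20651, Function('b')(y)), Function('x')(-93)) = Add(Add(20651, Add(86, 172)), 45) = Add(Add(20651, 258), 45) = Add(20909, 45) = 20954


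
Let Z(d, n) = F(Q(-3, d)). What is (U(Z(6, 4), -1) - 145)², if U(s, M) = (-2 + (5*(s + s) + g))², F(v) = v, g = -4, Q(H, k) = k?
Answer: 7678441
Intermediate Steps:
Z(d, n) = d
U(s, M) = (-6 + 10*s)² (U(s, M) = (-2 + (5*(s + s) - 4))² = (-2 + (5*(2*s) - 4))² = (-2 + (10*s - 4))² = (-2 + (-4 + 10*s))² = (-6 + 10*s)²)
(U(Z(6, 4), -1) - 145)² = (4*(-3 + 5*6)² - 145)² = (4*(-3 + 30)² - 145)² = (4*27² - 145)² = (4*729 - 145)² = (2916 - 145)² = 2771² = 7678441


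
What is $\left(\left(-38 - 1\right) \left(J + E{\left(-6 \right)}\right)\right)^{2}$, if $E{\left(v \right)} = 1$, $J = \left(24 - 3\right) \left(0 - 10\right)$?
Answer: $66438801$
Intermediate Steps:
$J = -210$ ($J = 21 \left(-10\right) = -210$)
$\left(\left(-38 - 1\right) \left(J + E{\left(-6 \right)}\right)\right)^{2} = \left(\left(-38 - 1\right) \left(-210 + 1\right)\right)^{2} = \left(\left(-39\right) \left(-209\right)\right)^{2} = 8151^{2} = 66438801$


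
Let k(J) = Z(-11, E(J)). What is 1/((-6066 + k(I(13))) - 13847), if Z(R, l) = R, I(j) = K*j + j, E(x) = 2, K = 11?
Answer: -1/19924 ≈ -5.0191e-5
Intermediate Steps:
I(j) = 12*j (I(j) = 11*j + j = 12*j)
k(J) = -11
1/((-6066 + k(I(13))) - 13847) = 1/((-6066 - 11) - 13847) = 1/(-6077 - 13847) = 1/(-19924) = -1/19924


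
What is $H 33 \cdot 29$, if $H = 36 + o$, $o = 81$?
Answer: $111969$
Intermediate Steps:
$H = 117$ ($H = 36 + 81 = 117$)
$H 33 \cdot 29 = 117 \cdot 33 \cdot 29 = 3861 \cdot 29 = 111969$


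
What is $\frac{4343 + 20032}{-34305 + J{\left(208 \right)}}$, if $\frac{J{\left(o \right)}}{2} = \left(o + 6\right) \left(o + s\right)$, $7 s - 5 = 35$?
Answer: $\frac{13125}{30781} \approx 0.4264$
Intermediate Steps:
$s = \frac{40}{7}$ ($s = \frac{5}{7} + \frac{1}{7} \cdot 35 = \frac{5}{7} + 5 = \frac{40}{7} \approx 5.7143$)
$J{\left(o \right)} = 2 \left(6 + o\right) \left(\frac{40}{7} + o\right)$ ($J{\left(o \right)} = 2 \left(o + 6\right) \left(o + \frac{40}{7}\right) = 2 \left(6 + o\right) \left(\frac{40}{7} + o\right)$)
$\frac{4343 + 20032}{-34305 + J{\left(208 \right)}} = \frac{4343 + 20032}{-34305 + \left(\frac{480}{7} + 2 \cdot 208^{2} + \frac{164}{7} \cdot 208\right)} = \frac{24375}{-34305 + \left(\frac{480}{7} + 2 \cdot 43264 + \frac{34112}{7}\right)} = \frac{24375}{-34305 + \left(\frac{480}{7} + 86528 + \frac{34112}{7}\right)} = \frac{24375}{-34305 + \frac{640288}{7}} = \frac{24375}{\frac{400153}{7}} = 24375 \cdot \frac{7}{400153} = \frac{13125}{30781}$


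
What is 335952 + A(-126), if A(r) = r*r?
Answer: 351828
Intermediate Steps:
A(r) = r²
335952 + A(-126) = 335952 + (-126)² = 335952 + 15876 = 351828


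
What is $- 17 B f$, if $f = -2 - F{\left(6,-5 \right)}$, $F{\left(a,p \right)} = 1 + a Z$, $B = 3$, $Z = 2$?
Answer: $765$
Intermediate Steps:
$F{\left(a,p \right)} = 1 + 2 a$ ($F{\left(a,p \right)} = 1 + a 2 = 1 + 2 a$)
$f = -15$ ($f = -2 - \left(1 + 2 \cdot 6\right) = -2 - \left(1 + 12\right) = -2 - 13 = -15$)
$- 17 B f = \left(-17\right) 3 \left(-15\right) = \left(-51\right) \left(-15\right) = 765$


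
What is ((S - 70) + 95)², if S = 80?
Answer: 11025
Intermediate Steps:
((S - 70) + 95)² = ((80 - 70) + 95)² = (10 + 95)² = 105² = 11025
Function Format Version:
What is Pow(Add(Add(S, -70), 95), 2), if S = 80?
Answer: 11025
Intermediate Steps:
Pow(Add(Add(S, -70), 95), 2) = Pow(Add(Add(80, -70), 95), 2) = Pow(Add(10, 95), 2) = Pow(105, 2) = 11025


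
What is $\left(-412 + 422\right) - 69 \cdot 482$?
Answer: $-33248$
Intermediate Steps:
$\left(-412 + 422\right) - 69 \cdot 482 = 10 - 33258 = -33248$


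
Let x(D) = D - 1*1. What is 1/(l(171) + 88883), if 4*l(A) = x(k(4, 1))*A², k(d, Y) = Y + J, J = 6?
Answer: 2/265489 ≈ 7.5333e-6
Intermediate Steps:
k(d, Y) = 6 + Y (k(d, Y) = Y + 6 = 6 + Y)
x(D) = -1 + D (x(D) = D - 1 = -1 + D)
l(A) = 3*A²/2 (l(A) = ((-1 + (6 + 1))*A²)/4 = ((-1 + 7)*A²)/4 = (6*A²)/4 = 3*A²/2)
1/(l(171) + 88883) = 1/((3/2)*171² + 88883) = 1/((3/2)*29241 + 88883) = 1/(87723/2 + 88883) = 1/(265489/2) = 2/265489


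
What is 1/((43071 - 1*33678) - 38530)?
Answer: -1/29137 ≈ -3.4321e-5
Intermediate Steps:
1/((43071 - 1*33678) - 38530) = 1/((43071 - 33678) - 38530) = 1/(9393 - 38530) = 1/(-29137) = -1/29137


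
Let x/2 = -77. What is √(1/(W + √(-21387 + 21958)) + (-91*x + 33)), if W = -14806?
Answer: √(207979881 - 14047*√571)/√(14806 - √571) ≈ 118.52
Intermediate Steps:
x = -154 (x = 2*(-77) = -154)
√(1/(W + √(-21387 + 21958)) + (-91*x + 33)) = √(1/(-14806 + √(-21387 + 21958)) + (-91*(-154) + 33)) = √(1/(-14806 + √571) + (14014 + 33)) = √(1/(-14806 + √571) + 14047) = √(14047 + 1/(-14806 + √571))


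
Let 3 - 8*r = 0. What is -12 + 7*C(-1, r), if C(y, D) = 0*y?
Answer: -12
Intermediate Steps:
r = 3/8 (r = 3/8 - ⅛*0 = 3/8 + 0 = 3/8 ≈ 0.37500)
C(y, D) = 0
-12 + 7*C(-1, r) = -12 + 7*0 = -12 + 0 = -12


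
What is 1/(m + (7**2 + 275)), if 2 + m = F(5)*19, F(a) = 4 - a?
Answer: 1/303 ≈ 0.0033003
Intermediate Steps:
m = -21 (m = -2 + (4 - 1*5)*19 = -2 + (4 - 5)*19 = -2 - 1*19 = -2 - 19 = -21)
1/(m + (7**2 + 275)) = 1/(-21 + (7**2 + 275)) = 1/(-21 + (49 + 275)) = 1/(-21 + 324) = 1/303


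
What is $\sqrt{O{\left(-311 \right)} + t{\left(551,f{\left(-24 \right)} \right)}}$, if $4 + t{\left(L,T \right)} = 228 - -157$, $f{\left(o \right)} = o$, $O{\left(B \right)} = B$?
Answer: $\sqrt{70} \approx 8.3666$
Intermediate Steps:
$t{\left(L,T \right)} = 381$ ($t{\left(L,T \right)} = -4 + \left(228 - -157\right) = -4 + \left(228 + 157\right) = -4 + 385 = 381$)
$\sqrt{O{\left(-311 \right)} + t{\left(551,f{\left(-24 \right)} \right)}} = \sqrt{-311 + 381} = \sqrt{70}$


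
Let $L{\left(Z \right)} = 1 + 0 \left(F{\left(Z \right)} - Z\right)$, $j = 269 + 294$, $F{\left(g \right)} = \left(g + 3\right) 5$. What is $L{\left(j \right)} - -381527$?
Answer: $381528$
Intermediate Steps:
$F{\left(g \right)} = 15 + 5 g$ ($F{\left(g \right)} = \left(3 + g\right) 5 = 15 + 5 g$)
$j = 563$
$L{\left(Z \right)} = 1$ ($L{\left(Z \right)} = 1 + 0 \left(\left(15 + 5 Z\right) - Z\right) = 1 + 0 \left(15 + 4 Z\right) = 1 + 0 = 1$)
$L{\left(j \right)} - -381527 = 1 - -381527 = 1 + 381527 = 381528$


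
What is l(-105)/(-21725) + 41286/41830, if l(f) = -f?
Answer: 17850924/18175135 ≈ 0.98216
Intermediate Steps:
l(-105)/(-21725) + 41286/41830 = -1*(-105)/(-21725) + 41286/41830 = 105*(-1/21725) + 41286*(1/41830) = -21/4345 + 20643/20915 = 17850924/18175135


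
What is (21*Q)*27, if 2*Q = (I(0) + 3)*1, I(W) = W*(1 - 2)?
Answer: 1701/2 ≈ 850.50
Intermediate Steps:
I(W) = -W (I(W) = W*(-1) = -W)
Q = 3/2 (Q = ((-1*0 + 3)*1)/2 = ((0 + 3)*1)/2 = (3*1)/2 = (½)*3 = 3/2 ≈ 1.5000)
(21*Q)*27 = (21*(3/2))*27 = (63/2)*27 = 1701/2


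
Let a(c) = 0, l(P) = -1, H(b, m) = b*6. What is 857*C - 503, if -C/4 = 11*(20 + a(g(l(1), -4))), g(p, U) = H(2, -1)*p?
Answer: -754663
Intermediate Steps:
H(b, m) = 6*b
g(p, U) = 12*p (g(p, U) = (6*2)*p = 12*p)
C = -880 (C = -44*(20 + 0) = -44*20 = -4*220 = -880)
857*C - 503 = 857*(-880) - 503 = -754160 - 503 = -754663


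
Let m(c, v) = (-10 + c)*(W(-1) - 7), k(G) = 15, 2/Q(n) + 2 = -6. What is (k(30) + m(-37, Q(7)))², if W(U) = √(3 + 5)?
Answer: 136008 - 64672*√2 ≈ 44548.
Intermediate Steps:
Q(n) = -¼ (Q(n) = 2/(-2 - 6) = 2/(-8) = 2*(-⅛) = -¼)
W(U) = 2*√2 (W(U) = √8 = 2*√2)
m(c, v) = (-10 + c)*(-7 + 2*√2) (m(c, v) = (-10 + c)*(2*√2 - 7) = (-10 + c)*(-7 + 2*√2))
(k(30) + m(-37, Q(7)))² = (15 + (70 - 20*√2 - 7*(-37) + 2*(-37)*√2))² = (15 + (70 - 20*√2 + 259 - 74*√2))² = (15 + (329 - 94*√2))² = (344 - 94*√2)²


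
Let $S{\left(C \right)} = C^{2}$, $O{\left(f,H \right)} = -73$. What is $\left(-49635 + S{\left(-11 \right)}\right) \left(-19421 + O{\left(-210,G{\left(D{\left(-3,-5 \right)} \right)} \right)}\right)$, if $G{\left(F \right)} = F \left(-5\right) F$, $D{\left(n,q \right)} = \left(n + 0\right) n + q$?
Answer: $965225916$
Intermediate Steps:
$D{\left(n,q \right)} = q + n^{2}$ ($D{\left(n,q \right)} = n n + q = n^{2} + q = q + n^{2}$)
$G{\left(F \right)} = - 5 F^{2}$ ($G{\left(F \right)} = - 5 F F = - 5 F^{2}$)
$\left(-49635 + S{\left(-11 \right)}\right) \left(-19421 + O{\left(-210,G{\left(D{\left(-3,-5 \right)} \right)} \right)}\right) = \left(-49635 + \left(-11\right)^{2}\right) \left(-19421 - 73\right) = \left(-49635 + 121\right) \left(-19494\right) = \left(-49514\right) \left(-19494\right) = 965225916$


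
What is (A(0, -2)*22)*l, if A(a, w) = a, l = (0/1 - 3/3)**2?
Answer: 0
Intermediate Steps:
l = 1 (l = (0*1 - 3*1/3)**2 = (0 - 1)**2 = (-1)**2 = 1)
(A(0, -2)*22)*l = (0*22)*1 = 0*1 = 0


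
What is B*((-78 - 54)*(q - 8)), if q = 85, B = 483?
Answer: -4909212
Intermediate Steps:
B*((-78 - 54)*(q - 8)) = 483*((-78 - 54)*(85 - 8)) = 483*(-132*77) = 483*(-10164) = -4909212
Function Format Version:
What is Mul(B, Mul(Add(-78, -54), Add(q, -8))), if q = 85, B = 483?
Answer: -4909212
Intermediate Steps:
Mul(B, Mul(Add(-78, -54), Add(q, -8))) = Mul(483, Mul(Add(-78, -54), Add(85, -8))) = Mul(483, Mul(-132, 77)) = Mul(483, -10164) = -4909212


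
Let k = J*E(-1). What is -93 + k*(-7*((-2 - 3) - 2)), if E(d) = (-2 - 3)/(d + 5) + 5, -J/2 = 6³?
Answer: -79473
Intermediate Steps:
J = -432 (J = -2*6³ = -2*216 = -432)
E(d) = 5 - 5/(5 + d) (E(d) = -5/(5 + d) + 5 = 5 - 5/(5 + d))
k = -1620 (k = -2160*(4 - 1)/(5 - 1) = -2160*3/4 = -432*15/4 = -1620)
-93 + k*(-7*((-2 - 3) - 2)) = -93 - (-11340)*((-2 - 3) - 2) = -93 - (-11340)*(-5 - 2) = -93 - (-11340)*(-7) = -93 - 1620*49 = -93 - 79380 = -79473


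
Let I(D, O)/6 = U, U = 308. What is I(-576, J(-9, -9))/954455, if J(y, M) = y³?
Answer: 1848/954455 ≈ 0.0019362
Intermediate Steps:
I(D, O) = 1848 (I(D, O) = 6*308 = 1848)
I(-576, J(-9, -9))/954455 = 1848/954455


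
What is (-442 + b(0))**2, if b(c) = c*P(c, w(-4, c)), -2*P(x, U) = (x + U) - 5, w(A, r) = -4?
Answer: 195364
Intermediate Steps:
P(x, U) = 5/2 - U/2 - x/2 (P(x, U) = -((x + U) - 5)/2 = -((U + x) - 5)/2 = -(-5 + U + x)/2 = 5/2 - U/2 - x/2)
b(c) = c*(9/2 - c/2) (b(c) = c*(5/2 - 1/2*(-4) - c/2) = c*(5/2 + 2 - c/2) = c*(9/2 - c/2))
(-442 + b(0))**2 = (-442 + (1/2)*0*(9 - 1*0))**2 = (-442 + (1/2)*0*(9 + 0))**2 = (-442 + (1/2)*0*9)**2 = (-442 + 0)**2 = (-442)**2 = 195364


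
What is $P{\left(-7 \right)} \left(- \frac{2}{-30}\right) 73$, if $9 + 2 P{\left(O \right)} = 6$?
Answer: $- \frac{73}{10} \approx -7.3$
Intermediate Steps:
$P{\left(O \right)} = - \frac{3}{2}$ ($P{\left(O \right)} = - \frac{9}{2} + \frac{1}{2} \cdot 6 = - \frac{9}{2} + 3 = - \frac{3}{2}$)
$P{\left(-7 \right)} \left(- \frac{2}{-30}\right) 73 = - \frac{3 \left(- \frac{2}{-30}\right)}{2} \cdot 73 = - \frac{3 \left(\left(-2\right) \left(- \frac{1}{30}\right)\right)}{2} \cdot 73 = \left(- \frac{3}{2}\right) \frac{1}{15} \cdot 73 = \left(- \frac{1}{10}\right) 73 = - \frac{73}{10}$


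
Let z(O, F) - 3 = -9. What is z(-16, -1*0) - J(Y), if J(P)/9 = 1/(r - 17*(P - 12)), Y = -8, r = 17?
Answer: -717/119 ≈ -6.0252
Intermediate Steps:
z(O, F) = -6 (z(O, F) = 3 - 9 = -6)
J(P) = 9/(221 - 17*P) (J(P) = 9/(17 - 17*(P - 12)) = 9/(17 - 17*(-12 + P)) = 9/(17 + (204 - 17*P)) = 9/(221 - 17*P))
z(-16, -1*0) - J(Y) = -6 - 9/(17*(13 - 1*(-8))) = -6 - 9/(17*(13 + 8)) = -6 - 9/(17*21) = -6 - 1*3/119 = -6 - 3/119 = -717/119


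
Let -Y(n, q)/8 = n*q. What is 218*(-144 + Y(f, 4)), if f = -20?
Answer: 108128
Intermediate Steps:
Y(n, q) = -8*n*q
218*(-144 + Y(f, 4)) = 218*(-144 - 8*(-20)*4) = 218*(-144 + 640) = 218*496 = 108128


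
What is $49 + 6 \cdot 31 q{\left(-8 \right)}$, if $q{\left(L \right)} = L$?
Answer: $-1439$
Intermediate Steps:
$49 + 6 \cdot 31 q{\left(-8 \right)} = 49 + 6 \cdot 31 \left(-8\right) = 49 + 186 \left(-8\right) = 49 - 1488 = -1439$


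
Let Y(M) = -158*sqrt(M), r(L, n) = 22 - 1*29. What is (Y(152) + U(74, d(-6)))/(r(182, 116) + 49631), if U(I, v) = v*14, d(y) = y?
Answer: -21/12406 - 79*sqrt(38)/12406 ≈ -0.040947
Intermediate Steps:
r(L, n) = -7 (r(L, n) = 22 - 29 = -7)
U(I, v) = 14*v
(Y(152) + U(74, d(-6)))/(r(182, 116) + 49631) = (-316*sqrt(38) + 14*(-6))/(-7 + 49631) = (-316*sqrt(38) - 84)/49624 = (-316*sqrt(38) - 84)*(1/49624) = (-84 - 316*sqrt(38))*(1/49624) = -21/12406 - 79*sqrt(38)/12406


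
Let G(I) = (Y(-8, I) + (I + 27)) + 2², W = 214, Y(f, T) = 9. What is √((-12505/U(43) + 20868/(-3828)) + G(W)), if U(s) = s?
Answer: I*√7952485618/13717 ≈ 6.5012*I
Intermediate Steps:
G(I) = 40 + I (G(I) = (9 + (I + 27)) + 2² = (9 + (27 + I)) + 4 = (36 + I) + 4 = 40 + I)
√((-12505/U(43) + 20868/(-3828)) + G(W)) = √((-12505/43 + 20868/(-3828)) + (40 + 214)) = √((-12505*1/43 + 20868*(-1/3828)) + 254) = √((-12505/43 - 1739/319) + 254) = √(-4063872/13717 + 254) = √(-579754/13717) = I*√7952485618/13717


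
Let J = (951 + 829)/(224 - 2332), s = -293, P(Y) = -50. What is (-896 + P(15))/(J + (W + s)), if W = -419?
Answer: 498542/375669 ≈ 1.3271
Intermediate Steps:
J = -445/527 (J = 1780/(-2108) = 1780*(-1/2108) = -445/527 ≈ -0.84440)
(-896 + P(15))/(J + (W + s)) = (-896 - 50)/(-445/527 + (-419 - 293)) = -946/(-445/527 - 712) = -946/(-375669/527) = -946*(-527/375669) = 498542/375669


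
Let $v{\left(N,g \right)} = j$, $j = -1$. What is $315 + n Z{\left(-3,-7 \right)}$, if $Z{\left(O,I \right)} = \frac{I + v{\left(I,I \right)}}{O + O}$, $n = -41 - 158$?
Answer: $\frac{149}{3} \approx 49.667$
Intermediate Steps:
$v{\left(N,g \right)} = -1$
$n = -199$
$Z{\left(O,I \right)} = \frac{-1 + I}{2 O}$ ($Z{\left(O,I \right)} = \frac{I - 1}{O + O} = \frac{-1 + I}{2 O}$)
$315 + n Z{\left(-3,-7 \right)} = 315 - 199 \frac{-1 - 7}{2 \left(-3\right)} = 315 - 199 \cdot \frac{1}{2} \left(- \frac{1}{3}\right) \left(-8\right) = 315 - \frac{796}{3} = \frac{149}{3}$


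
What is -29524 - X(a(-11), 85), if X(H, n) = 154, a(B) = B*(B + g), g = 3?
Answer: -29678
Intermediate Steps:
a(B) = B*(3 + B) (a(B) = B*(B + 3) = B*(3 + B))
-29524 - X(a(-11), 85) = -29524 - 1*154 = -29524 - 154 = -29678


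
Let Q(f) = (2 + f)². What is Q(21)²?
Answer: 279841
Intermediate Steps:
Q(21)² = ((2 + 21)²)² = (23²)² = 529² = 279841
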